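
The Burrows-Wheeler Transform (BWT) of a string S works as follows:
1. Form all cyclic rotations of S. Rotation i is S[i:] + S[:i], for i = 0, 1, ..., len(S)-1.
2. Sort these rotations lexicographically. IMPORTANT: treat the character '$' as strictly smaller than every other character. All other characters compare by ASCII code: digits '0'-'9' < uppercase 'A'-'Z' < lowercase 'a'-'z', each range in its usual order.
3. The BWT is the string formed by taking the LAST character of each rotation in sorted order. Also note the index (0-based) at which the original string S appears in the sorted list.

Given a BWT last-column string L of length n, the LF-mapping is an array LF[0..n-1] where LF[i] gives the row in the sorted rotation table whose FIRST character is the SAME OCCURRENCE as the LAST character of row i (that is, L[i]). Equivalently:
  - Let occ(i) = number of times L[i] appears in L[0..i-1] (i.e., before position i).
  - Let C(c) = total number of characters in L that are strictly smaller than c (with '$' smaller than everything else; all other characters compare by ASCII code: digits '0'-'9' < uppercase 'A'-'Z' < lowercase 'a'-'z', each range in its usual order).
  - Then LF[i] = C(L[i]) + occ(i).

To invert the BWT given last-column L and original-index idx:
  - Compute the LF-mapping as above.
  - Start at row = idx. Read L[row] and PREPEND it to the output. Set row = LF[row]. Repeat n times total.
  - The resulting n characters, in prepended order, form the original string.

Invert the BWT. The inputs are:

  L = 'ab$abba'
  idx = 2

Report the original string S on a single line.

Answer: aabbba$

Derivation:
LF mapping: 1 4 0 2 5 6 3
Walk LF starting at row 2, prepending L[row]:
  step 1: row=2, L[2]='$', prepend. Next row=LF[2]=0
  step 2: row=0, L[0]='a', prepend. Next row=LF[0]=1
  step 3: row=1, L[1]='b', prepend. Next row=LF[1]=4
  step 4: row=4, L[4]='b', prepend. Next row=LF[4]=5
  step 5: row=5, L[5]='b', prepend. Next row=LF[5]=6
  step 6: row=6, L[6]='a', prepend. Next row=LF[6]=3
  step 7: row=3, L[3]='a', prepend. Next row=LF[3]=2
Reversed output: aabbba$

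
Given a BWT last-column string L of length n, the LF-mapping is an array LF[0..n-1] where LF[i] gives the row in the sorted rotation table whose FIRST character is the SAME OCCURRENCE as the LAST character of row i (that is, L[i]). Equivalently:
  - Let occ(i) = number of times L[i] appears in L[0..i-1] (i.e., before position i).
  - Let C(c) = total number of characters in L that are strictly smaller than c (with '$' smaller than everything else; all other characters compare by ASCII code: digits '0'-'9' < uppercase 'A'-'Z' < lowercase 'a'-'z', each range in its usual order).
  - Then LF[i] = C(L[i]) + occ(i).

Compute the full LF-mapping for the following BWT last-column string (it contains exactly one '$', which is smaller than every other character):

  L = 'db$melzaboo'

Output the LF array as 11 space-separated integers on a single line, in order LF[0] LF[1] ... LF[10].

Char counts: '$':1, 'a':1, 'b':2, 'd':1, 'e':1, 'l':1, 'm':1, 'o':2, 'z':1
C (first-col start): C('$')=0, C('a')=1, C('b')=2, C('d')=4, C('e')=5, C('l')=6, C('m')=7, C('o')=8, C('z')=10
L[0]='d': occ=0, LF[0]=C('d')+0=4+0=4
L[1]='b': occ=0, LF[1]=C('b')+0=2+0=2
L[2]='$': occ=0, LF[2]=C('$')+0=0+0=0
L[3]='m': occ=0, LF[3]=C('m')+0=7+0=7
L[4]='e': occ=0, LF[4]=C('e')+0=5+0=5
L[5]='l': occ=0, LF[5]=C('l')+0=6+0=6
L[6]='z': occ=0, LF[6]=C('z')+0=10+0=10
L[7]='a': occ=0, LF[7]=C('a')+0=1+0=1
L[8]='b': occ=1, LF[8]=C('b')+1=2+1=3
L[9]='o': occ=0, LF[9]=C('o')+0=8+0=8
L[10]='o': occ=1, LF[10]=C('o')+1=8+1=9

Answer: 4 2 0 7 5 6 10 1 3 8 9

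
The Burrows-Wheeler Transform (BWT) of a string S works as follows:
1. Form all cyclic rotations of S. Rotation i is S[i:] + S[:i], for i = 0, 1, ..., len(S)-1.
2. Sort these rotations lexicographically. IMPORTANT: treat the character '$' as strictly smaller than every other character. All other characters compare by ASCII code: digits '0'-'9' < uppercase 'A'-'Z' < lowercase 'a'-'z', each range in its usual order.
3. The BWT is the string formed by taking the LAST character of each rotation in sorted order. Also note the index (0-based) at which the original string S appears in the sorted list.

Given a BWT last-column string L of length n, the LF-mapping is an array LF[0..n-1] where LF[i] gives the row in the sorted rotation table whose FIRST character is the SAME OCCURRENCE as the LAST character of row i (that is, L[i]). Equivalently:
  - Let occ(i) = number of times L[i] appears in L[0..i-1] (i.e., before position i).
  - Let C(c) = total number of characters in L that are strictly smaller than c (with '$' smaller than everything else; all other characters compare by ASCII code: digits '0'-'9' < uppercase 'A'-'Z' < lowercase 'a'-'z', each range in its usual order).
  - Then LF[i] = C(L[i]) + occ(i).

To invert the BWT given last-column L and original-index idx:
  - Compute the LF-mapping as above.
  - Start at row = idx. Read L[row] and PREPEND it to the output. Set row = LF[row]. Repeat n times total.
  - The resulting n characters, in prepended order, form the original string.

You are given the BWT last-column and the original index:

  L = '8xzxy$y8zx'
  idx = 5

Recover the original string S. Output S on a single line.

Answer: xzz8yyxx8$

Derivation:
LF mapping: 1 3 8 4 6 0 7 2 9 5
Walk LF starting at row 5, prepending L[row]:
  step 1: row=5, L[5]='$', prepend. Next row=LF[5]=0
  step 2: row=0, L[0]='8', prepend. Next row=LF[0]=1
  step 3: row=1, L[1]='x', prepend. Next row=LF[1]=3
  step 4: row=3, L[3]='x', prepend. Next row=LF[3]=4
  step 5: row=4, L[4]='y', prepend. Next row=LF[4]=6
  step 6: row=6, L[6]='y', prepend. Next row=LF[6]=7
  step 7: row=7, L[7]='8', prepend. Next row=LF[7]=2
  step 8: row=2, L[2]='z', prepend. Next row=LF[2]=8
  step 9: row=8, L[8]='z', prepend. Next row=LF[8]=9
  step 10: row=9, L[9]='x', prepend. Next row=LF[9]=5
Reversed output: xzz8yyxx8$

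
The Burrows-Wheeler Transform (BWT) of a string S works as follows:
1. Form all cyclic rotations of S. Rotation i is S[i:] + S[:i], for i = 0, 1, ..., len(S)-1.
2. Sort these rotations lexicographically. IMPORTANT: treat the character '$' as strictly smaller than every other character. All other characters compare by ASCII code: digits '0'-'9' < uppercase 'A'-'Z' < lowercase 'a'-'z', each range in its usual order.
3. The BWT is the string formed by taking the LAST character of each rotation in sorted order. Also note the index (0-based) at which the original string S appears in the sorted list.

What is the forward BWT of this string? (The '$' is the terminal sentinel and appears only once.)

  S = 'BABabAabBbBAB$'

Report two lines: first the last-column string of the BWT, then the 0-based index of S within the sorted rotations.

Answer: BBBbAb$AbBAaBa
6

Derivation:
All 14 rotations (rotation i = S[i:]+S[:i]):
  rot[0] = BABabAabBbBAB$
  rot[1] = ABabAabBbBAB$B
  rot[2] = BabAabBbBAB$BA
  rot[3] = abAabBbBAB$BAB
  rot[4] = bAabBbBAB$BABa
  rot[5] = AabBbBAB$BABab
  rot[6] = abBbBAB$BABabA
  rot[7] = bBbBAB$BABabAa
  rot[8] = BbBAB$BABabAab
  rot[9] = bBAB$BABabAabB
  rot[10] = BAB$BABabAabBb
  rot[11] = AB$BABabAabBbB
  rot[12] = B$BABabAabBbBA
  rot[13] = $BABabAabBbBAB
Sorted (with $ < everything):
  sorted[0] = $BABabAabBbBAB  (last char: 'B')
  sorted[1] = AB$BABabAabBbB  (last char: 'B')
  sorted[2] = ABabAabBbBAB$B  (last char: 'B')
  sorted[3] = AabBbBAB$BABab  (last char: 'b')
  sorted[4] = B$BABabAabBbBA  (last char: 'A')
  sorted[5] = BAB$BABabAabBb  (last char: 'b')
  sorted[6] = BABabAabBbBAB$  (last char: '$')
  sorted[7] = BabAabBbBAB$BA  (last char: 'A')
  sorted[8] = BbBAB$BABabAab  (last char: 'b')
  sorted[9] = abAabBbBAB$BAB  (last char: 'B')
  sorted[10] = abBbBAB$BABabA  (last char: 'A')
  sorted[11] = bAabBbBAB$BABa  (last char: 'a')
  sorted[12] = bBAB$BABabAabB  (last char: 'B')
  sorted[13] = bBbBAB$BABabAa  (last char: 'a')
Last column: BBBbAb$AbBAaBa
Original string S is at sorted index 6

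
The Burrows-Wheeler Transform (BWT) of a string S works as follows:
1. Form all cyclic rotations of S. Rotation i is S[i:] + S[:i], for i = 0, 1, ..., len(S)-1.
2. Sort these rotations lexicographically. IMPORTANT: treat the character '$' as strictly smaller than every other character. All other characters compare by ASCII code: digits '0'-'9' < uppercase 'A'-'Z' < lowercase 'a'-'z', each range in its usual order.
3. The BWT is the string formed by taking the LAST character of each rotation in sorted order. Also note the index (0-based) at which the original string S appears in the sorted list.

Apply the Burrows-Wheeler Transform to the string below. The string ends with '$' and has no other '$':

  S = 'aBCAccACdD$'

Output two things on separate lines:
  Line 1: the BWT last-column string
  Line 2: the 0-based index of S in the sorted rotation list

All 11 rotations (rotation i = S[i:]+S[:i]):
  rot[0] = aBCAccACdD$
  rot[1] = BCAccACdD$a
  rot[2] = CAccACdD$aB
  rot[3] = AccACdD$aBC
  rot[4] = ccACdD$aBCA
  rot[5] = cACdD$aBCAc
  rot[6] = ACdD$aBCAcc
  rot[7] = CdD$aBCAccA
  rot[8] = dD$aBCAccAC
  rot[9] = D$aBCAccACd
  rot[10] = $aBCAccACdD
Sorted (with $ < everything):
  sorted[0] = $aBCAccACdD  (last char: 'D')
  sorted[1] = ACdD$aBCAcc  (last char: 'c')
  sorted[2] = AccACdD$aBC  (last char: 'C')
  sorted[3] = BCAccACdD$a  (last char: 'a')
  sorted[4] = CAccACdD$aB  (last char: 'B')
  sorted[5] = CdD$aBCAccA  (last char: 'A')
  sorted[6] = D$aBCAccACd  (last char: 'd')
  sorted[7] = aBCAccACdD$  (last char: '$')
  sorted[8] = cACdD$aBCAc  (last char: 'c')
  sorted[9] = ccACdD$aBCA  (last char: 'A')
  sorted[10] = dD$aBCAccAC  (last char: 'C')
Last column: DcCaBAd$cAC
Original string S is at sorted index 7

Answer: DcCaBAd$cAC
7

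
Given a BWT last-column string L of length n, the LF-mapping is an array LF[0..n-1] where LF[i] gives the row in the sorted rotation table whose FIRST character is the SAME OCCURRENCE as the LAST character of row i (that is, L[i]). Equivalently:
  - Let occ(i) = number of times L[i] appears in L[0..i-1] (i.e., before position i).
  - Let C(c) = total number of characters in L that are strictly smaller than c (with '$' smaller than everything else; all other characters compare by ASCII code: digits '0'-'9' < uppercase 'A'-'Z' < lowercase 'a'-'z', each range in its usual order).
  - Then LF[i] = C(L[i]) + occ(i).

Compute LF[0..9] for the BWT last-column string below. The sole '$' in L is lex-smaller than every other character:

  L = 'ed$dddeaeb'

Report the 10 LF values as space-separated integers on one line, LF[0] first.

Answer: 7 3 0 4 5 6 8 1 9 2

Derivation:
Char counts: '$':1, 'a':1, 'b':1, 'd':4, 'e':3
C (first-col start): C('$')=0, C('a')=1, C('b')=2, C('d')=3, C('e')=7
L[0]='e': occ=0, LF[0]=C('e')+0=7+0=7
L[1]='d': occ=0, LF[1]=C('d')+0=3+0=3
L[2]='$': occ=0, LF[2]=C('$')+0=0+0=0
L[3]='d': occ=1, LF[3]=C('d')+1=3+1=4
L[4]='d': occ=2, LF[4]=C('d')+2=3+2=5
L[5]='d': occ=3, LF[5]=C('d')+3=3+3=6
L[6]='e': occ=1, LF[6]=C('e')+1=7+1=8
L[7]='a': occ=0, LF[7]=C('a')+0=1+0=1
L[8]='e': occ=2, LF[8]=C('e')+2=7+2=9
L[9]='b': occ=0, LF[9]=C('b')+0=2+0=2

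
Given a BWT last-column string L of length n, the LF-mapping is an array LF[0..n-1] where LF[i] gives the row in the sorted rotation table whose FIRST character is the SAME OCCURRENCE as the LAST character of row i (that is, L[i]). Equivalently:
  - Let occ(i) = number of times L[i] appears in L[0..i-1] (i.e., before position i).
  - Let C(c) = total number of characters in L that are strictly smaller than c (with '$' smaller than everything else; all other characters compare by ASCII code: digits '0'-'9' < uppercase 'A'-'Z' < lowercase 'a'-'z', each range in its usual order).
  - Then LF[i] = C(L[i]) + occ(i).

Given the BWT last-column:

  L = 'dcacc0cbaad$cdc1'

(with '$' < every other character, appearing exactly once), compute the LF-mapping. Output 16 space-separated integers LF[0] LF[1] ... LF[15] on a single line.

Answer: 13 7 3 8 9 1 10 6 4 5 14 0 11 15 12 2

Derivation:
Char counts: '$':1, '0':1, '1':1, 'a':3, 'b':1, 'c':6, 'd':3
C (first-col start): C('$')=0, C('0')=1, C('1')=2, C('a')=3, C('b')=6, C('c')=7, C('d')=13
L[0]='d': occ=0, LF[0]=C('d')+0=13+0=13
L[1]='c': occ=0, LF[1]=C('c')+0=7+0=7
L[2]='a': occ=0, LF[2]=C('a')+0=3+0=3
L[3]='c': occ=1, LF[3]=C('c')+1=7+1=8
L[4]='c': occ=2, LF[4]=C('c')+2=7+2=9
L[5]='0': occ=0, LF[5]=C('0')+0=1+0=1
L[6]='c': occ=3, LF[6]=C('c')+3=7+3=10
L[7]='b': occ=0, LF[7]=C('b')+0=6+0=6
L[8]='a': occ=1, LF[8]=C('a')+1=3+1=4
L[9]='a': occ=2, LF[9]=C('a')+2=3+2=5
L[10]='d': occ=1, LF[10]=C('d')+1=13+1=14
L[11]='$': occ=0, LF[11]=C('$')+0=0+0=0
L[12]='c': occ=4, LF[12]=C('c')+4=7+4=11
L[13]='d': occ=2, LF[13]=C('d')+2=13+2=15
L[14]='c': occ=5, LF[14]=C('c')+5=7+5=12
L[15]='1': occ=0, LF[15]=C('1')+0=2+0=2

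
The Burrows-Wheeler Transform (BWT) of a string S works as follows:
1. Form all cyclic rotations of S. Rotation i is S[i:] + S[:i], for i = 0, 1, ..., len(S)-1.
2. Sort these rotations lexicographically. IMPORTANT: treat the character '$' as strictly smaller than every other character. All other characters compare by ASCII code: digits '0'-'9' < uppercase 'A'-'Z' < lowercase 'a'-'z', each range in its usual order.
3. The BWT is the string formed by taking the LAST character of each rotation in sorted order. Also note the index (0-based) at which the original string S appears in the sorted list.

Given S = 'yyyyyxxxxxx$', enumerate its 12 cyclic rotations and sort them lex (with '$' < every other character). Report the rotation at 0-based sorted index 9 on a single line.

Answer: yyyxxxxxx$yy

Derivation:
All 12 rotations (rotation i = S[i:]+S[:i]):
  rot[0] = yyyyyxxxxxx$
  rot[1] = yyyyxxxxxx$y
  rot[2] = yyyxxxxxx$yy
  rot[3] = yyxxxxxx$yyy
  rot[4] = yxxxxxx$yyyy
  rot[5] = xxxxxx$yyyyy
  rot[6] = xxxxx$yyyyyx
  rot[7] = xxxx$yyyyyxx
  rot[8] = xxx$yyyyyxxx
  rot[9] = xx$yyyyyxxxx
  rot[10] = x$yyyyyxxxxx
  rot[11] = $yyyyyxxxxxx
Sorted (with $ < everything):
  sorted[0] = $yyyyyxxxxxx
  sorted[1] = x$yyyyyxxxxx
  sorted[2] = xx$yyyyyxxxx
  sorted[3] = xxx$yyyyyxxx
  sorted[4] = xxxx$yyyyyxx
  sorted[5] = xxxxx$yyyyyx
  sorted[6] = xxxxxx$yyyyy
  sorted[7] = yxxxxxx$yyyy
  sorted[8] = yyxxxxxx$yyy
  sorted[9] = yyyxxxxxx$yy
  sorted[10] = yyyyxxxxxx$y
  sorted[11] = yyyyyxxxxxx$
sorted[9] = yyyxxxxxx$yy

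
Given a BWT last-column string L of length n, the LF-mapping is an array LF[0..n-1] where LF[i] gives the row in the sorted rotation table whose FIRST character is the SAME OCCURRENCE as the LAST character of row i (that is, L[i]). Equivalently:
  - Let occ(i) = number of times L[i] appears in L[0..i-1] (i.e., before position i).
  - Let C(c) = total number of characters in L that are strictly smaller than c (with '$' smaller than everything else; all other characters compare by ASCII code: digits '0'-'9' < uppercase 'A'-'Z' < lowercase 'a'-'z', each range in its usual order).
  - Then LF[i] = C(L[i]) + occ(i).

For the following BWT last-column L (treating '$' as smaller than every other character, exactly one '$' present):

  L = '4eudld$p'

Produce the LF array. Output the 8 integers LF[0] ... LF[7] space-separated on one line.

Char counts: '$':1, '4':1, 'd':2, 'e':1, 'l':1, 'p':1, 'u':1
C (first-col start): C('$')=0, C('4')=1, C('d')=2, C('e')=4, C('l')=5, C('p')=6, C('u')=7
L[0]='4': occ=0, LF[0]=C('4')+0=1+0=1
L[1]='e': occ=0, LF[1]=C('e')+0=4+0=4
L[2]='u': occ=0, LF[2]=C('u')+0=7+0=7
L[3]='d': occ=0, LF[3]=C('d')+0=2+0=2
L[4]='l': occ=0, LF[4]=C('l')+0=5+0=5
L[5]='d': occ=1, LF[5]=C('d')+1=2+1=3
L[6]='$': occ=0, LF[6]=C('$')+0=0+0=0
L[7]='p': occ=0, LF[7]=C('p')+0=6+0=6

Answer: 1 4 7 2 5 3 0 6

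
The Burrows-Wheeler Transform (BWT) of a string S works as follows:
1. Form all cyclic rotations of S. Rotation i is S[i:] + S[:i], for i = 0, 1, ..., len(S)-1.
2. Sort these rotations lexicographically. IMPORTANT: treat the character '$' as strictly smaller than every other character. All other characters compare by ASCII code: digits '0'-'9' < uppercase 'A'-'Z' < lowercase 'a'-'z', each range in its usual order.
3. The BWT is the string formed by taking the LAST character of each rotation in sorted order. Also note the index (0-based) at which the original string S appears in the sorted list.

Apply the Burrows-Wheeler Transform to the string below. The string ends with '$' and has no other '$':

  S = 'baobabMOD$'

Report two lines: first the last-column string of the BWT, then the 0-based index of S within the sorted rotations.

All 10 rotations (rotation i = S[i:]+S[:i]):
  rot[0] = baobabMOD$
  rot[1] = aobabMOD$b
  rot[2] = obabMOD$ba
  rot[3] = babMOD$bao
  rot[4] = abMOD$baob
  rot[5] = bMOD$baoba
  rot[6] = MOD$baobab
  rot[7] = OD$baobabM
  rot[8] = D$baobabMO
  rot[9] = $baobabMOD
Sorted (with $ < everything):
  sorted[0] = $baobabMOD  (last char: 'D')
  sorted[1] = D$baobabMO  (last char: 'O')
  sorted[2] = MOD$baobab  (last char: 'b')
  sorted[3] = OD$baobabM  (last char: 'M')
  sorted[4] = abMOD$baob  (last char: 'b')
  sorted[5] = aobabMOD$b  (last char: 'b')
  sorted[6] = bMOD$baoba  (last char: 'a')
  sorted[7] = babMOD$bao  (last char: 'o')
  sorted[8] = baobabMOD$  (last char: '$')
  sorted[9] = obabMOD$ba  (last char: 'a')
Last column: DObMbbao$a
Original string S is at sorted index 8

Answer: DObMbbao$a
8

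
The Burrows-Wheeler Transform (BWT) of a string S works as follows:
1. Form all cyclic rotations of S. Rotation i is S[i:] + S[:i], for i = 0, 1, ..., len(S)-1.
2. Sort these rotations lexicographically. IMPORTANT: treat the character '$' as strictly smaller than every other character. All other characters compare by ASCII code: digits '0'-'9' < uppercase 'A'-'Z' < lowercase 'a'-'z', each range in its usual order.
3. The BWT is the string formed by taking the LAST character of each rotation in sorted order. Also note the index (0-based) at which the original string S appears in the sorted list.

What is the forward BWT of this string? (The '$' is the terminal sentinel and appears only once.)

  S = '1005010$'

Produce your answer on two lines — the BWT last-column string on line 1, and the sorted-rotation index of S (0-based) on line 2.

All 8 rotations (rotation i = S[i:]+S[:i]):
  rot[0] = 1005010$
  rot[1] = 005010$1
  rot[2] = 05010$10
  rot[3] = 5010$100
  rot[4] = 010$1005
  rot[5] = 10$10050
  rot[6] = 0$100501
  rot[7] = $1005010
Sorted (with $ < everything):
  sorted[0] = $1005010  (last char: '0')
  sorted[1] = 0$100501  (last char: '1')
  sorted[2] = 005010$1  (last char: '1')
  sorted[3] = 010$1005  (last char: '5')
  sorted[4] = 05010$10  (last char: '0')
  sorted[5] = 10$10050  (last char: '0')
  sorted[6] = 1005010$  (last char: '$')
  sorted[7] = 5010$100  (last char: '0')
Last column: 011500$0
Original string S is at sorted index 6

Answer: 011500$0
6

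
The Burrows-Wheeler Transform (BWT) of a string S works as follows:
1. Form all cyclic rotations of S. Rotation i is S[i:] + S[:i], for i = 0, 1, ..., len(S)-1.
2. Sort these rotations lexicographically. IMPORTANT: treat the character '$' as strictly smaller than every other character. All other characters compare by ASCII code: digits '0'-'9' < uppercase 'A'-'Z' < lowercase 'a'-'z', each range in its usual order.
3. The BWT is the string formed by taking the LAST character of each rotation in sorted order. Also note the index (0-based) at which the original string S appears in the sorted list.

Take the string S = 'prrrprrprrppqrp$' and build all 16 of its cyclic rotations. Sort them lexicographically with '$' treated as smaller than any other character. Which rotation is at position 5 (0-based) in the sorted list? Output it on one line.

Answer: prrprrppqrp$prrr

Derivation:
All 16 rotations (rotation i = S[i:]+S[:i]):
  rot[0] = prrrprrprrppqrp$
  rot[1] = rrrprrprrppqrp$p
  rot[2] = rrprrprrppqrp$pr
  rot[3] = rprrprrppqrp$prr
  rot[4] = prrprrppqrp$prrr
  rot[5] = rrprrppqrp$prrrp
  rot[6] = rprrppqrp$prrrpr
  rot[7] = prrppqrp$prrrprr
  rot[8] = rrppqrp$prrrprrp
  rot[9] = rppqrp$prrrprrpr
  rot[10] = ppqrp$prrrprrprr
  rot[11] = pqrp$prrrprrprrp
  rot[12] = qrp$prrrprrprrpp
  rot[13] = rp$prrrprrprrppq
  rot[14] = p$prrrprrprrppqr
  rot[15] = $prrrprrprrppqrp
Sorted (with $ < everything):
  sorted[0] = $prrrprrprrppqrp
  sorted[1] = p$prrrprrprrppqr
  sorted[2] = ppqrp$prrrprrprr
  sorted[3] = pqrp$prrrprrprrp
  sorted[4] = prrppqrp$prrrprr
  sorted[5] = prrprrppqrp$prrr
  sorted[6] = prrrprrprrppqrp$
  sorted[7] = qrp$prrrprrprrpp
  sorted[8] = rp$prrrprrprrppq
  sorted[9] = rppqrp$prrrprrpr
  sorted[10] = rprrppqrp$prrrpr
  sorted[11] = rprrprrppqrp$prr
  sorted[12] = rrppqrp$prrrprrp
  sorted[13] = rrprrppqrp$prrrp
  sorted[14] = rrprrprrppqrp$pr
  sorted[15] = rrrprrprrppqrp$p
sorted[5] = prrprrppqrp$prrr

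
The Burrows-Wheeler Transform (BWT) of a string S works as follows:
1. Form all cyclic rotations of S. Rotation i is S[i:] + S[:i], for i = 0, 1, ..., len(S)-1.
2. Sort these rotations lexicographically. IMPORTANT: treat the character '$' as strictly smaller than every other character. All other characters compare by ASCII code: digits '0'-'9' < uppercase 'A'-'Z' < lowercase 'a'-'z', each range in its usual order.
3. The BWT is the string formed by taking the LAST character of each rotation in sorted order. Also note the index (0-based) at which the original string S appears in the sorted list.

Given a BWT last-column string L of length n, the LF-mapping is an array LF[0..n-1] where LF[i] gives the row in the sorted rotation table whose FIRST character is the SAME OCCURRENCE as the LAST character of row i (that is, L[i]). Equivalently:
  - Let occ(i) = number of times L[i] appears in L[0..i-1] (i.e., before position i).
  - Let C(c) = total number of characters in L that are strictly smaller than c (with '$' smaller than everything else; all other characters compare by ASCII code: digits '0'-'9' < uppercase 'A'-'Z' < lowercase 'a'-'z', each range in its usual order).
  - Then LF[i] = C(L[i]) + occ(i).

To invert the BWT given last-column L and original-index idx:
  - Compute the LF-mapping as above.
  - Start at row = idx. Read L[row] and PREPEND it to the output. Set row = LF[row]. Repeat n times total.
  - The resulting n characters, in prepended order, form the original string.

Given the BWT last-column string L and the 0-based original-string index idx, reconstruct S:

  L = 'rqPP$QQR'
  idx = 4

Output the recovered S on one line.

LF mapping: 7 6 1 2 0 3 4 5
Walk LF starting at row 4, prepending L[row]:
  step 1: row=4, L[4]='$', prepend. Next row=LF[4]=0
  step 2: row=0, L[0]='r', prepend. Next row=LF[0]=7
  step 3: row=7, L[7]='R', prepend. Next row=LF[7]=5
  step 4: row=5, L[5]='Q', prepend. Next row=LF[5]=3
  step 5: row=3, L[3]='P', prepend. Next row=LF[3]=2
  step 6: row=2, L[2]='P', prepend. Next row=LF[2]=1
  step 7: row=1, L[1]='q', prepend. Next row=LF[1]=6
  step 8: row=6, L[6]='Q', prepend. Next row=LF[6]=4
Reversed output: QqPPQRr$

Answer: QqPPQRr$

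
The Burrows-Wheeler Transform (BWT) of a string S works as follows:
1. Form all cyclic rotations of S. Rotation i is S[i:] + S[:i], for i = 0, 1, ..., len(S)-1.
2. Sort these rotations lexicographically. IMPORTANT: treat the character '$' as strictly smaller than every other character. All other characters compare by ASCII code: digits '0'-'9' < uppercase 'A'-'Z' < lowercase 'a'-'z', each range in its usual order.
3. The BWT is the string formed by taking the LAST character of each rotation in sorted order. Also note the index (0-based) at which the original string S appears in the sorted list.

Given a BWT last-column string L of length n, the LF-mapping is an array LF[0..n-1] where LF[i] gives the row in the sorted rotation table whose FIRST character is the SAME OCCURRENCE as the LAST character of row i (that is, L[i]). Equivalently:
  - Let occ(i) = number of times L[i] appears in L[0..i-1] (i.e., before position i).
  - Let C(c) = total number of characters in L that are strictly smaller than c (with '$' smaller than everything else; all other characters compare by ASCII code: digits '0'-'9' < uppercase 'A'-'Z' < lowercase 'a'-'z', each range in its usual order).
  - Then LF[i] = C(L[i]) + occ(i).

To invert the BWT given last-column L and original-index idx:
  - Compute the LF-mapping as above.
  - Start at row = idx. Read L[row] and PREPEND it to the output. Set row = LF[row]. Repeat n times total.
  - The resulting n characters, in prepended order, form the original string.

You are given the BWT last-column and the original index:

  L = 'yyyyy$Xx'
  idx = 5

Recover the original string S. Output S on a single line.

LF mapping: 3 4 5 6 7 0 1 2
Walk LF starting at row 5, prepending L[row]:
  step 1: row=5, L[5]='$', prepend. Next row=LF[5]=0
  step 2: row=0, L[0]='y', prepend. Next row=LF[0]=3
  step 3: row=3, L[3]='y', prepend. Next row=LF[3]=6
  step 4: row=6, L[6]='X', prepend. Next row=LF[6]=1
  step 5: row=1, L[1]='y', prepend. Next row=LF[1]=4
  step 6: row=4, L[4]='y', prepend. Next row=LF[4]=7
  step 7: row=7, L[7]='x', prepend. Next row=LF[7]=2
  step 8: row=2, L[2]='y', prepend. Next row=LF[2]=5
Reversed output: yxyyXyy$

Answer: yxyyXyy$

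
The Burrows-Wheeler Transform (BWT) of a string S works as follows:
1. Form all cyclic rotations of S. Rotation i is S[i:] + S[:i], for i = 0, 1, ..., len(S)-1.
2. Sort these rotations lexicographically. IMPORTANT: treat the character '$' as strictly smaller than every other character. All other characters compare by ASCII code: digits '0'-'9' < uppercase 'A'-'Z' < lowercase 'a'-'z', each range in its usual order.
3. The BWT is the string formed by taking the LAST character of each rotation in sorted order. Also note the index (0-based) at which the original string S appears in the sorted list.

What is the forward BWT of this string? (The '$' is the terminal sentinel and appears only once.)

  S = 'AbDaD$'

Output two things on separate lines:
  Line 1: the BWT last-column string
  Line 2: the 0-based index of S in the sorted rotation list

All 6 rotations (rotation i = S[i:]+S[:i]):
  rot[0] = AbDaD$
  rot[1] = bDaD$A
  rot[2] = DaD$Ab
  rot[3] = aD$AbD
  rot[4] = D$AbDa
  rot[5] = $AbDaD
Sorted (with $ < everything):
  sorted[0] = $AbDaD  (last char: 'D')
  sorted[1] = AbDaD$  (last char: '$')
  sorted[2] = D$AbDa  (last char: 'a')
  sorted[3] = DaD$Ab  (last char: 'b')
  sorted[4] = aD$AbD  (last char: 'D')
  sorted[5] = bDaD$A  (last char: 'A')
Last column: D$abDA
Original string S is at sorted index 1

Answer: D$abDA
1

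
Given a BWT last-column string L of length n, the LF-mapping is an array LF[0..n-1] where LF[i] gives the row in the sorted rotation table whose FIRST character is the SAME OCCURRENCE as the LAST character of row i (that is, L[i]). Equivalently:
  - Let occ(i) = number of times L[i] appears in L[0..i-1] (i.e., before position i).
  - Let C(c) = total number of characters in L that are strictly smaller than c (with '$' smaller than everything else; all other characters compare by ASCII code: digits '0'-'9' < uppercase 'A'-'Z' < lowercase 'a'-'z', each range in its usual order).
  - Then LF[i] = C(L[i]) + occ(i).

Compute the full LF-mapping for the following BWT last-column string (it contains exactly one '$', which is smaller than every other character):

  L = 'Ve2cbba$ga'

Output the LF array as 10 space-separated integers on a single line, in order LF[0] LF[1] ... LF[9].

Answer: 2 8 1 7 5 6 3 0 9 4

Derivation:
Char counts: '$':1, '2':1, 'V':1, 'a':2, 'b':2, 'c':1, 'e':1, 'g':1
C (first-col start): C('$')=0, C('2')=1, C('V')=2, C('a')=3, C('b')=5, C('c')=7, C('e')=8, C('g')=9
L[0]='V': occ=0, LF[0]=C('V')+0=2+0=2
L[1]='e': occ=0, LF[1]=C('e')+0=8+0=8
L[2]='2': occ=0, LF[2]=C('2')+0=1+0=1
L[3]='c': occ=0, LF[3]=C('c')+0=7+0=7
L[4]='b': occ=0, LF[4]=C('b')+0=5+0=5
L[5]='b': occ=1, LF[5]=C('b')+1=5+1=6
L[6]='a': occ=0, LF[6]=C('a')+0=3+0=3
L[7]='$': occ=0, LF[7]=C('$')+0=0+0=0
L[8]='g': occ=0, LF[8]=C('g')+0=9+0=9
L[9]='a': occ=1, LF[9]=C('a')+1=3+1=4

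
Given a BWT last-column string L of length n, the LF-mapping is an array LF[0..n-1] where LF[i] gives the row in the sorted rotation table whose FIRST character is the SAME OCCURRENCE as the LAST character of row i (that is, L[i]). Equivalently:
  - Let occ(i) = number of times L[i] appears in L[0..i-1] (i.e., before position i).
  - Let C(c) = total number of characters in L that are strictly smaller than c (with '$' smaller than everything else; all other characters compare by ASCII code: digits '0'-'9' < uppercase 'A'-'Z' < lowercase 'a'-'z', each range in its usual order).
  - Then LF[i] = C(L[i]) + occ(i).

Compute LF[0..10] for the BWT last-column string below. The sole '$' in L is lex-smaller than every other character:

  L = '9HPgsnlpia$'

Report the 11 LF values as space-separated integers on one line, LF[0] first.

Char counts: '$':1, '9':1, 'H':1, 'P':1, 'a':1, 'g':1, 'i':1, 'l':1, 'n':1, 'p':1, 's':1
C (first-col start): C('$')=0, C('9')=1, C('H')=2, C('P')=3, C('a')=4, C('g')=5, C('i')=6, C('l')=7, C('n')=8, C('p')=9, C('s')=10
L[0]='9': occ=0, LF[0]=C('9')+0=1+0=1
L[1]='H': occ=0, LF[1]=C('H')+0=2+0=2
L[2]='P': occ=0, LF[2]=C('P')+0=3+0=3
L[3]='g': occ=0, LF[3]=C('g')+0=5+0=5
L[4]='s': occ=0, LF[4]=C('s')+0=10+0=10
L[5]='n': occ=0, LF[5]=C('n')+0=8+0=8
L[6]='l': occ=0, LF[6]=C('l')+0=7+0=7
L[7]='p': occ=0, LF[7]=C('p')+0=9+0=9
L[8]='i': occ=0, LF[8]=C('i')+0=6+0=6
L[9]='a': occ=0, LF[9]=C('a')+0=4+0=4
L[10]='$': occ=0, LF[10]=C('$')+0=0+0=0

Answer: 1 2 3 5 10 8 7 9 6 4 0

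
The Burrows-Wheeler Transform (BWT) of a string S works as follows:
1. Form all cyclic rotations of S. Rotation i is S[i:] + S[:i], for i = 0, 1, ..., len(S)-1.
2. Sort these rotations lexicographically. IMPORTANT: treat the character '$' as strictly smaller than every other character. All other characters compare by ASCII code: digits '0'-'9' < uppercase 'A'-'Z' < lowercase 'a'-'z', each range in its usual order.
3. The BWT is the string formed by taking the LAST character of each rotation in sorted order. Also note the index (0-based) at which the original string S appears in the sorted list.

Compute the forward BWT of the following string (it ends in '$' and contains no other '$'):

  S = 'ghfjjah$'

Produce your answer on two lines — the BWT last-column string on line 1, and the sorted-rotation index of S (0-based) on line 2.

All 8 rotations (rotation i = S[i:]+S[:i]):
  rot[0] = ghfjjah$
  rot[1] = hfjjah$g
  rot[2] = fjjah$gh
  rot[3] = jjah$ghf
  rot[4] = jah$ghfj
  rot[5] = ah$ghfjj
  rot[6] = h$ghfjja
  rot[7] = $ghfjjah
Sorted (with $ < everything):
  sorted[0] = $ghfjjah  (last char: 'h')
  sorted[1] = ah$ghfjj  (last char: 'j')
  sorted[2] = fjjah$gh  (last char: 'h')
  sorted[3] = ghfjjah$  (last char: '$')
  sorted[4] = h$ghfjja  (last char: 'a')
  sorted[5] = hfjjah$g  (last char: 'g')
  sorted[6] = jah$ghfj  (last char: 'j')
  sorted[7] = jjah$ghf  (last char: 'f')
Last column: hjh$agjf
Original string S is at sorted index 3

Answer: hjh$agjf
3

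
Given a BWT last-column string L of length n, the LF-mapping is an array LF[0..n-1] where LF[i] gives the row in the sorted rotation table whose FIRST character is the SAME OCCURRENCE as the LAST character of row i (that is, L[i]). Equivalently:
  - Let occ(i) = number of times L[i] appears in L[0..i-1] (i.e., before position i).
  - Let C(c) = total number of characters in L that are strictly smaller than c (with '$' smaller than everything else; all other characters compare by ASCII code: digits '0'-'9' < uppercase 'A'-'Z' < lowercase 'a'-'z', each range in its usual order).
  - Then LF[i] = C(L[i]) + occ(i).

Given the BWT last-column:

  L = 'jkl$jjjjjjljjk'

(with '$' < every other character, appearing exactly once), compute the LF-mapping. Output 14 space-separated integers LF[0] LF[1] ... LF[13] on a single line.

Char counts: '$':1, 'j':9, 'k':2, 'l':2
C (first-col start): C('$')=0, C('j')=1, C('k')=10, C('l')=12
L[0]='j': occ=0, LF[0]=C('j')+0=1+0=1
L[1]='k': occ=0, LF[1]=C('k')+0=10+0=10
L[2]='l': occ=0, LF[2]=C('l')+0=12+0=12
L[3]='$': occ=0, LF[3]=C('$')+0=0+0=0
L[4]='j': occ=1, LF[4]=C('j')+1=1+1=2
L[5]='j': occ=2, LF[5]=C('j')+2=1+2=3
L[6]='j': occ=3, LF[6]=C('j')+3=1+3=4
L[7]='j': occ=4, LF[7]=C('j')+4=1+4=5
L[8]='j': occ=5, LF[8]=C('j')+5=1+5=6
L[9]='j': occ=6, LF[9]=C('j')+6=1+6=7
L[10]='l': occ=1, LF[10]=C('l')+1=12+1=13
L[11]='j': occ=7, LF[11]=C('j')+7=1+7=8
L[12]='j': occ=8, LF[12]=C('j')+8=1+8=9
L[13]='k': occ=1, LF[13]=C('k')+1=10+1=11

Answer: 1 10 12 0 2 3 4 5 6 7 13 8 9 11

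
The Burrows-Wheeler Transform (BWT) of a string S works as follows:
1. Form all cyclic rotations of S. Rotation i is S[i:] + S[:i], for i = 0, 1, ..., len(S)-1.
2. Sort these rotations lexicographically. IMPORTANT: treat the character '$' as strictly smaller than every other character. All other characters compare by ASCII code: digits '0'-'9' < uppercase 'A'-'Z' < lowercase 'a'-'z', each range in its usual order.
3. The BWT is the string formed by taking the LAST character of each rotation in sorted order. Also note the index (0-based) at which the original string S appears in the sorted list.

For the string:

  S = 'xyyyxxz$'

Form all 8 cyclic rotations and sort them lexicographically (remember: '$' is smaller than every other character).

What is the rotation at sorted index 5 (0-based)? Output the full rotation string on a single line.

Answer: yyxxz$xy

Derivation:
All 8 rotations (rotation i = S[i:]+S[:i]):
  rot[0] = xyyyxxz$
  rot[1] = yyyxxz$x
  rot[2] = yyxxz$xy
  rot[3] = yxxz$xyy
  rot[4] = xxz$xyyy
  rot[5] = xz$xyyyx
  rot[6] = z$xyyyxx
  rot[7] = $xyyyxxz
Sorted (with $ < everything):
  sorted[0] = $xyyyxxz
  sorted[1] = xxz$xyyy
  sorted[2] = xyyyxxz$
  sorted[3] = xz$xyyyx
  sorted[4] = yxxz$xyy
  sorted[5] = yyxxz$xy
  sorted[6] = yyyxxz$x
  sorted[7] = z$xyyyxx
sorted[5] = yyxxz$xy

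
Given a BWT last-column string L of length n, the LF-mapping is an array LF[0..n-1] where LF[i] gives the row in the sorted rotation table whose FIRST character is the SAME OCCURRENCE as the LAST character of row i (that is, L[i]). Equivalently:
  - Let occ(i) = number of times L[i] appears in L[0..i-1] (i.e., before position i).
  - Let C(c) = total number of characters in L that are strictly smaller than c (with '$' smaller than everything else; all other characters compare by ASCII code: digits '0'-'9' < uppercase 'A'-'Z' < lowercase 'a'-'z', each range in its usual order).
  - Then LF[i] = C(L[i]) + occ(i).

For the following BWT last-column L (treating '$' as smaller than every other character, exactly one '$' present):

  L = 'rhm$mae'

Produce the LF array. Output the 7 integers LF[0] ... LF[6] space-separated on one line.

Char counts: '$':1, 'a':1, 'e':1, 'h':1, 'm':2, 'r':1
C (first-col start): C('$')=0, C('a')=1, C('e')=2, C('h')=3, C('m')=4, C('r')=6
L[0]='r': occ=0, LF[0]=C('r')+0=6+0=6
L[1]='h': occ=0, LF[1]=C('h')+0=3+0=3
L[2]='m': occ=0, LF[2]=C('m')+0=4+0=4
L[3]='$': occ=0, LF[3]=C('$')+0=0+0=0
L[4]='m': occ=1, LF[4]=C('m')+1=4+1=5
L[5]='a': occ=0, LF[5]=C('a')+0=1+0=1
L[6]='e': occ=0, LF[6]=C('e')+0=2+0=2

Answer: 6 3 4 0 5 1 2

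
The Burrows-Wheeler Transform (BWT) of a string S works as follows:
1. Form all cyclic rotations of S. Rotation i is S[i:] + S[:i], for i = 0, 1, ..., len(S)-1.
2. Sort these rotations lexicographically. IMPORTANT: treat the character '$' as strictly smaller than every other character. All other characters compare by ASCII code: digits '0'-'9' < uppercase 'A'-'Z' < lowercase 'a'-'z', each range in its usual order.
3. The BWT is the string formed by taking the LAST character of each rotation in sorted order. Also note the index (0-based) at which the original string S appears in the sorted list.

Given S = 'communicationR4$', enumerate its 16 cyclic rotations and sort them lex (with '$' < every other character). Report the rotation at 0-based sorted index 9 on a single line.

All 16 rotations (rotation i = S[i:]+S[:i]):
  rot[0] = communicationR4$
  rot[1] = ommunicationR4$c
  rot[2] = mmunicationR4$co
  rot[3] = municationR4$com
  rot[4] = unicationR4$comm
  rot[5] = nicationR4$commu
  rot[6] = icationR4$commun
  rot[7] = cationR4$communi
  rot[8] = ationR4$communic
  rot[9] = tionR4$communica
  rot[10] = ionR4$communicat
  rot[11] = onR4$communicati
  rot[12] = nR4$communicatio
  rot[13] = R4$communication
  rot[14] = 4$communicationR
  rot[15] = $communicationR4
Sorted (with $ < everything):
  sorted[0] = $communicationR4
  sorted[1] = 4$communicationR
  sorted[2] = R4$communication
  sorted[3] = ationR4$communic
  sorted[4] = cationR4$communi
  sorted[5] = communicationR4$
  sorted[6] = icationR4$commun
  sorted[7] = ionR4$communicat
  sorted[8] = mmunicationR4$co
  sorted[9] = municationR4$com
  sorted[10] = nR4$communicatio
  sorted[11] = nicationR4$commu
  sorted[12] = ommunicationR4$c
  sorted[13] = onR4$communicati
  sorted[14] = tionR4$communica
  sorted[15] = unicationR4$comm
sorted[9] = municationR4$com

Answer: municationR4$com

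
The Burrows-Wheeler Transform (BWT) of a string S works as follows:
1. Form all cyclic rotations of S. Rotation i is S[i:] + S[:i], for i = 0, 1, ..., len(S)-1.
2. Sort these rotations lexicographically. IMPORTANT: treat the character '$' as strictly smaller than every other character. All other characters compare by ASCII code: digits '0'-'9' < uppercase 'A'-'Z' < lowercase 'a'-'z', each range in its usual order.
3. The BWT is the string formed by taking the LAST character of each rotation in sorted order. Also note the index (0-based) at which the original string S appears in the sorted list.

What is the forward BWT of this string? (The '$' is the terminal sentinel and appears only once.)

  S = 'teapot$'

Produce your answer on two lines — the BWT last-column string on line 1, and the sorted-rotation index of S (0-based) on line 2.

All 7 rotations (rotation i = S[i:]+S[:i]):
  rot[0] = teapot$
  rot[1] = eapot$t
  rot[2] = apot$te
  rot[3] = pot$tea
  rot[4] = ot$teap
  rot[5] = t$teapo
  rot[6] = $teapot
Sorted (with $ < everything):
  sorted[0] = $teapot  (last char: 't')
  sorted[1] = apot$te  (last char: 'e')
  sorted[2] = eapot$t  (last char: 't')
  sorted[3] = ot$teap  (last char: 'p')
  sorted[4] = pot$tea  (last char: 'a')
  sorted[5] = t$teapo  (last char: 'o')
  sorted[6] = teapot$  (last char: '$')
Last column: tetpao$
Original string S is at sorted index 6

Answer: tetpao$
6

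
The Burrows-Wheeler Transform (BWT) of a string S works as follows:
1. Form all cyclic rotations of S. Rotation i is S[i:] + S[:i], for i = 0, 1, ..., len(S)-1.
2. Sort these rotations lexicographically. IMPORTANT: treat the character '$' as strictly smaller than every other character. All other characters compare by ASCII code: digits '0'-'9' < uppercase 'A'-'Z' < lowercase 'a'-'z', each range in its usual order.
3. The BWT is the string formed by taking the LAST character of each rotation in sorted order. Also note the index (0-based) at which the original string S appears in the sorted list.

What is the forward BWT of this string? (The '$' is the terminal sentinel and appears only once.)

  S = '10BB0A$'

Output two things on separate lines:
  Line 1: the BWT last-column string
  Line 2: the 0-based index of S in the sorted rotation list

Answer: AB1$0B0
3

Derivation:
All 7 rotations (rotation i = S[i:]+S[:i]):
  rot[0] = 10BB0A$
  rot[1] = 0BB0A$1
  rot[2] = BB0A$10
  rot[3] = B0A$10B
  rot[4] = 0A$10BB
  rot[5] = A$10BB0
  rot[6] = $10BB0A
Sorted (with $ < everything):
  sorted[0] = $10BB0A  (last char: 'A')
  sorted[1] = 0A$10BB  (last char: 'B')
  sorted[2] = 0BB0A$1  (last char: '1')
  sorted[3] = 10BB0A$  (last char: '$')
  sorted[4] = A$10BB0  (last char: '0')
  sorted[5] = B0A$10B  (last char: 'B')
  sorted[6] = BB0A$10  (last char: '0')
Last column: AB1$0B0
Original string S is at sorted index 3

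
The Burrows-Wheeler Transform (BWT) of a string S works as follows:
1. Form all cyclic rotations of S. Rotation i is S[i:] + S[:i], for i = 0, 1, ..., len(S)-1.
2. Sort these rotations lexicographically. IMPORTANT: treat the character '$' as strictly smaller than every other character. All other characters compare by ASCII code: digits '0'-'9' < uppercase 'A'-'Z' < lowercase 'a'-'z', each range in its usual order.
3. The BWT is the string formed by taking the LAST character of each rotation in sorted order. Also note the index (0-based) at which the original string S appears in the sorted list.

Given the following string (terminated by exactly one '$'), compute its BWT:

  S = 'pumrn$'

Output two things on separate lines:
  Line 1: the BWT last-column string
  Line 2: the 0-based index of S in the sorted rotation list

Answer: nur$mp
3

Derivation:
All 6 rotations (rotation i = S[i:]+S[:i]):
  rot[0] = pumrn$
  rot[1] = umrn$p
  rot[2] = mrn$pu
  rot[3] = rn$pum
  rot[4] = n$pumr
  rot[5] = $pumrn
Sorted (with $ < everything):
  sorted[0] = $pumrn  (last char: 'n')
  sorted[1] = mrn$pu  (last char: 'u')
  sorted[2] = n$pumr  (last char: 'r')
  sorted[3] = pumrn$  (last char: '$')
  sorted[4] = rn$pum  (last char: 'm')
  sorted[5] = umrn$p  (last char: 'p')
Last column: nur$mp
Original string S is at sorted index 3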